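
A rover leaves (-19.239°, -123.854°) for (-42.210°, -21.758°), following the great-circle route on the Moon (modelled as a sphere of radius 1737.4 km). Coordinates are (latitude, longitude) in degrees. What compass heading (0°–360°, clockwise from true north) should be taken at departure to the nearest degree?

133°

Δλ = 102.096° = 1.7819 rad.
y = sin Δλ · cos φ₂ = (0.9778)(0.7407) = 0.7242
x = cos φ₁ sin φ₂ − sin φ₁ cos φ₂ cos Δλ = (0.9442)(-0.6718) − (-0.3295)(0.7407)(-0.2096) = -0.6855
θ = atan2(y, x) = 133.42°, so the bearing is 133°.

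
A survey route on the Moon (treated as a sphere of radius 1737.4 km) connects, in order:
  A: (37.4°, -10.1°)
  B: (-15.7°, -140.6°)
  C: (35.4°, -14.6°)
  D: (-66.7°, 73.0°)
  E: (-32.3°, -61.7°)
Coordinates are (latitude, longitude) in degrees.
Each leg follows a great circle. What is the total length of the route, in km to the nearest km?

13827 km

Leg A→B: central angle 2.2930 rad, distance 3983.9 km.
Leg B→C: central angle 2.2370 rad, distance 3886.5 km.
Leg C→D: central angle 2.1159 rad, distance 3676.2 km.
Leg D→E: central angle 1.3123 rad, distance 2280.0 km.
Total: 3983.9 + 3886.5 + 3676.2 + 2280.0 ≈ 13827 km.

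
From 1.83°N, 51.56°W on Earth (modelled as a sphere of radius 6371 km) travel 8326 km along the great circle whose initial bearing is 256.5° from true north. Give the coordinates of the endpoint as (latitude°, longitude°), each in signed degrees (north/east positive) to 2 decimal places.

Angular distance δ = d/R = 8326/6371 = 1.30686 rad; initial bearing θ = 4.4768 rad.
sin φ₂ = sin φ₁ cos δ + cos φ₁ sin δ cos θ = (0.0319)(0.2609) + (0.9995)(0.9654)(-0.2334) = -0.2169, so φ₂ = -12.53°.
Δλ = atan2(sin θ sin δ cos φ₁, cos δ − sin φ₁ sin φ₂) = atan2(-0.9382, 0.2678) = -74.069°.
λ₂ = -51.560° − 74.069° = -125.63°.

-12.53°, -125.63°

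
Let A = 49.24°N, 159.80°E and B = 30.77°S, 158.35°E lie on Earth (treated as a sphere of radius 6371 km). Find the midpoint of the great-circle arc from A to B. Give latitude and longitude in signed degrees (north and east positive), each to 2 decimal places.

9.24°, 158.98°

Central angle δ = 1.3966 rad. Interpolating on the sphere with fraction f = 0.5:
P = [sin((1−f)δ)·A + sin(fδ)·B] / sin δ = 0.6528·A + 0.6528·B in Cartesian coordinates,
giving P = (-0.9213, 0.3541, 0.1605), i.e. latitude 9.24°, longitude 158.98°.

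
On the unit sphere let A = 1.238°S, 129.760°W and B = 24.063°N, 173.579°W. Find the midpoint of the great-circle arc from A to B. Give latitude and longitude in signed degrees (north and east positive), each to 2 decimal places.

Central angle δ = 0.8634 rad. Interpolating on the sphere with fraction f = 0.5:
P = [sin((1−f)δ)·A + sin(fδ)·B] / sin δ = 0.5505·A + 0.5505·B in Cartesian coordinates,
giving P = (-0.8515, -0.4793, 0.2126), i.e. latitude 12.27°, longitude -150.63°.

12.27°, -150.63°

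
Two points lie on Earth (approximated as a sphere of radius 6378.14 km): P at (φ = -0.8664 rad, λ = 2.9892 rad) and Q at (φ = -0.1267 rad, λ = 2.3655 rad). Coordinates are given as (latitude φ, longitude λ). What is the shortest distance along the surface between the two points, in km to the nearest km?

5772 km

With latitudes φ₁ = -49.641°, φ₂ = -7.259° and longitude difference Δλ = -35.735°:
cos c = sin φ₁ sin φ₂ + cos φ₁ cos φ₂ cos Δλ = (-0.7620)(-0.1264) + (0.6476)(0.9920)(0.8117) = 0.61772,
so c = arccos(0.61772) = 0.90495 rad.
Distance = R·c = 6378.14 × 0.9050 ≈ 5772 km.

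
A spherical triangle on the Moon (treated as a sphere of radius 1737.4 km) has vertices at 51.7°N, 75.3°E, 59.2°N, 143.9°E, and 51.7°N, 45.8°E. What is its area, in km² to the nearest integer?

Side lengths (central angles): a = 0.8900, b = 0.3169, c = 0.6602 rad; semiperimeter s = 0.9336.
By l'Huilier's theorem, tan(E/4) = √[tan(s/2) tan((s−a)/2) tan((s−b)/2) tan((s−c)/2)], giving spherical excess E = 0.0877 rad.
Area = E·R² = 0.0877 × (1737.4)² ≈ 264625 km².

264625 km²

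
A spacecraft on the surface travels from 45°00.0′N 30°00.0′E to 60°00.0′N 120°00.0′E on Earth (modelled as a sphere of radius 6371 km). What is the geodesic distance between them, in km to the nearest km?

In radians: φ₁ = 0.7854, φ₂ = 1.0472, Δλ = 90.000° = 1.5708 rad.
cos c = sin φ₁ sin φ₂ + cos φ₁ cos φ₂ cos Δλ = (0.7071)(0.8660) + (0.7071)(0.5000)(0.0000) = 0.61237,
so c = arccos(0.61237) = 0.91174 rad.
Distance = R·c = 6371 × 0.9117 ≈ 5809 km.

5809 km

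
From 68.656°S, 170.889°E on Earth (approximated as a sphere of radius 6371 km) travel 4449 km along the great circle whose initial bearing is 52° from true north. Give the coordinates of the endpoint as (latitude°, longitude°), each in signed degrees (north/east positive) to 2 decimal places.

-34.70°, -151.07°

Angular distance δ = d/R = 4449/6371 = 0.69832 rad; initial bearing θ = 0.9076 rad.
sin φ₂ = sin φ₁ cos δ + cos φ₁ sin δ cos θ = (-0.9314)(0.7659) + (0.3640)(0.6429)(0.6157) = -0.5693, so φ₂ = -34.70°.
Δλ = atan2(sin θ sin δ cos φ₁, cos δ − sin φ₁ sin φ₂) = atan2(0.1844, 0.2357) = 38.044°.
λ₂ = 170.889° + 38.044° = 208.93° → -151.07° after wrapping to (−180°, 180°].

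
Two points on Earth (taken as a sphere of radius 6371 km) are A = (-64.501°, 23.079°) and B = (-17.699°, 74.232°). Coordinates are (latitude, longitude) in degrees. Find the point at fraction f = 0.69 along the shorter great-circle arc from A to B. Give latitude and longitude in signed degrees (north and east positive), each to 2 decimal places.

-33.97°, 65.78°

Central angle δ = 1.0103 rad. Interpolating on the sphere with fraction f = 0.69:
P = [sin((1−f)δ)·A + sin(fδ)·B] / sin δ = 0.3637·A + 0.7580·B in Cartesian coordinates,
giving P = (0.3403, 0.7563, -0.5588), i.e. latitude -33.97°, longitude 65.78°.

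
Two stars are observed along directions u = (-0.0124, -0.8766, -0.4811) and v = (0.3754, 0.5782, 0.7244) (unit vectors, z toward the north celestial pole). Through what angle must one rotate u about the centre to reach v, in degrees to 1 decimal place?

149.3°

u·v = -0.8600; |u| = 1.0000, |v| = 1.0000.
cos θ = (u·v)/(|u||v|) = -0.8600, so θ = 149.3°.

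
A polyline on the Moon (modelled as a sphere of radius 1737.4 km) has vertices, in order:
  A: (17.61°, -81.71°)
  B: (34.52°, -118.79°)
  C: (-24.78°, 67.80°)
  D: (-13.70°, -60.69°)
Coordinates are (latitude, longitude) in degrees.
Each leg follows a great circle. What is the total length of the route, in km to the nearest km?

Leg A→B: central angle 0.6469 rad, distance 1123.9 km.
Leg B→C: central angle 2.9445 rad, distance 5115.8 km.
Leg C→D: central angle 2.0373 rad, distance 3539.5 km.
Total: 1123.9 + 5115.8 + 3539.5 ≈ 9779 km.

9779 km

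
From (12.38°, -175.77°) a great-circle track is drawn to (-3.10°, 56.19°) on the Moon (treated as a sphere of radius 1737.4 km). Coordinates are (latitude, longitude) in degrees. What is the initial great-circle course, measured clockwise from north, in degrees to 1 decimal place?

275.7°

With φ₁ = 0.2161, φ₂ = -0.0541, Δλ = -2.2347 rad, the forward-azimuth formula gives
θ = atan2( sin Δλ cos φ₂ , cos φ₁ sin φ₂ − sin φ₁ cos φ₂ cos Δλ ) = atan2(-0.7864, 0.0791) = -84.26°.
Adding 360° brings this into [0°, 360°): 275.7°.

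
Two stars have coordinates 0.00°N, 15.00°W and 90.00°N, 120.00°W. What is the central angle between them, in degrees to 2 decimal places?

90.00°

In radians: φ₁ = 0.0000, φ₂ = 1.5708, Δλ = -105.000° = -1.8326 rad.
cos c = sin φ₁ sin φ₂ + cos φ₁ cos φ₂ cos Δλ = (0.0000)(1.0000) + (1.0000)(0.0000)(-0.2588) = 0.00000,
so c = arccos(0.00000) = 1.57080 rad.
So the angular separation is 90.00°.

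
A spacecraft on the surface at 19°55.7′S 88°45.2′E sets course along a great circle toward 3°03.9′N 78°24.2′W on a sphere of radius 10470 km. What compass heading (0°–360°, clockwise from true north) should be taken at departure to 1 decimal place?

218.2°

With φ₁ = -0.3478, φ₂ = 0.0535, Δλ = -2.9174 rad, the forward-azimuth formula gives
θ = atan2( sin Δλ cos φ₂ , cos φ₁ sin φ₂ − sin φ₁ cos φ₂ cos Δλ ) = atan2(-0.2220, -0.2816) = -141.75°.
Adding 360° brings this into [0°, 360°): 218.2°.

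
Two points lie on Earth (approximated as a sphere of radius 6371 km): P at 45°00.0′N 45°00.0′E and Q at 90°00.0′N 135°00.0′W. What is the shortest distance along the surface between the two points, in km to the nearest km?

5004 km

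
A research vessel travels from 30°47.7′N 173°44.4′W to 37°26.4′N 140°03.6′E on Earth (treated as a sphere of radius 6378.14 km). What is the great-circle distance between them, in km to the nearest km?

In radians: φ₁ = 0.5375, φ₂ = 0.6535, Δλ = -46.200° = -0.8063 rad.
Haversine: a = sin²(Δφ/2) + cos φ₁ cos φ₂ sin²(Δλ/2) = 0.0034 + (0.8590)(0.7940)(0.1539) = 0.10834.
Central angle c = 2·arcsin(√a) = 0.67082 rad.
Distance = R·c = 6378.14 × 0.6708 ≈ 4279 km.

4279 km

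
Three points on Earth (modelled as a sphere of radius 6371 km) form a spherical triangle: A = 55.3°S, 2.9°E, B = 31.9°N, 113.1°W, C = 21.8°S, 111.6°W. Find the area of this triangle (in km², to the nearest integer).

Side lengths (central angles): a = 0.9376, b = 1.4846, c = 2.2735 rad; semiperimeter s = 2.3478.
By l'Huilier's theorem, tan(E/4) = √[tan(s/2) tan((s−a)/2) tan((s−b)/2) tan((s−c)/2)], giving spherical excess E = 0.7373 rad.
Area = E·R² = 0.7373 × (6371)² ≈ 29928218 km².

29928218 km²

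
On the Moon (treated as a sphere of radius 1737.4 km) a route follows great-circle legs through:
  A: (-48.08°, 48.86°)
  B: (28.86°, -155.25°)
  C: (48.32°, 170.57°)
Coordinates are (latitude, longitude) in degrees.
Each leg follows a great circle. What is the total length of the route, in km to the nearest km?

5637 km

Leg A→B: central angle 2.6752 rad, distance 4648.0 km.
Leg B→C: central angle 0.5693 rad, distance 989.1 km.
Total: 4648.0 + 989.1 ≈ 5637 km.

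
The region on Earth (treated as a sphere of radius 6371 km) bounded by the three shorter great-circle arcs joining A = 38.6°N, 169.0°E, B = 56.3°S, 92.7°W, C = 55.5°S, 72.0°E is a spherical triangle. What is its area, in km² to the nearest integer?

Side lengths (central angles): a = 1.1783, b = 2.1750, c = 2.1915 rad; semiperimeter s = 2.7724.
By l'Huilier's theorem, tan(E/4) = √[tan(s/2) tan((s−a)/2) tan((s−b)/2) tan((s−c)/2)], giving spherical excess E = 2.4704 rad.
Area = E·R² = 2.4704 × (6371)² ≈ 100274330 km².

100274330 km²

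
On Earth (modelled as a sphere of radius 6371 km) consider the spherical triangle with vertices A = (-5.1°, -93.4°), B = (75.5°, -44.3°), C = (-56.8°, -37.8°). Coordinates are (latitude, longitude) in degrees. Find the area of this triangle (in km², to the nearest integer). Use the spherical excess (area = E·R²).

52595335 km²

Side lengths (central angles): a = 2.3103, b = 1.1783, c = 1.4935 rad; semiperimeter s = 2.4910.
By l'Huilier's theorem, tan(E/4) = √[tan(s/2) tan((s−a)/2) tan((s−b)/2) tan((s−c)/2)], giving spherical excess E = 1.2958 rad.
Area = E·R² = 1.2958 × (6371)² ≈ 52595335 km².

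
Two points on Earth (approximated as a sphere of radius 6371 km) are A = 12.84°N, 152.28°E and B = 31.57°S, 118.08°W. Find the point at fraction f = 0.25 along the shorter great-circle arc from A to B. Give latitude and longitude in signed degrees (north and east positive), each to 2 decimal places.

-0.12°, 172.77°

The central angle between A and B is δ = 1.6822 rad.
With f = 0.25, the slerp weights are sin((1−f)δ)/sin δ = 0.9585 and sin(fδ)/sin δ = 0.4108.
Weighted sum of the unit vectors: (0.9585)·(-0.8631,0.4535,0.2222) + (0.4108)·(-0.4010,-0.7517,-0.5235) = (-0.9920, 0.1259, -0.0021).
Converting back: φ = atan2(z, √(x²+y²)) = -0.12°, λ = atan2(y, x) = 172.77°.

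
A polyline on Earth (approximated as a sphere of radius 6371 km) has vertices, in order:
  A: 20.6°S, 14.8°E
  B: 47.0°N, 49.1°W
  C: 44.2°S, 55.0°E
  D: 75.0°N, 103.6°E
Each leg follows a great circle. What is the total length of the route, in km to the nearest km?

37922 km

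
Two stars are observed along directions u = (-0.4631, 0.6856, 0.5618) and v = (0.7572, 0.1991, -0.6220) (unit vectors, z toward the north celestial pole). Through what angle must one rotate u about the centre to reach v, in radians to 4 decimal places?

2.1695 rad

u·v = -0.5636; |u| = 1.0001, |v| = 0.9999.
cos θ = (u·v)/(|u||v|) = -0.5636, so θ = 2.1695 rad.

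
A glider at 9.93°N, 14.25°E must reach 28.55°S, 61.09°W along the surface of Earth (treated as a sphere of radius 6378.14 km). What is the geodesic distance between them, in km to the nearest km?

Let φ₁ = 0.1733 rad, φ₂ = -0.4983 rad, and Δλ = -1.3149 rad.
cos c = sin φ₁ sin φ₂ + cos φ₁ cos φ₂ cos Δλ = (0.1724)(-0.4779) + (0.9850)(0.8784)(0.2531) = 0.13656,
so c = arccos(0.13656) = 1.43381 rad.
Distance = R·c = 6378.14 × 1.4338 ≈ 9145 km.

9145 km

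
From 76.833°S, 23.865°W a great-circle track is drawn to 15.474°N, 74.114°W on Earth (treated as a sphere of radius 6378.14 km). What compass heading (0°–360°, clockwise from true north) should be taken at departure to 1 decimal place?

311.7°

With φ₁ = -1.3410, φ₂ = 0.2701, Δλ = -0.8770 rad, the forward-azimuth formula gives
θ = atan2( sin Δλ cos φ₂ , cos φ₁ sin φ₂ − sin φ₁ cos φ₂ cos Δλ ) = atan2(-0.7410, 0.6608) = -48.27°.
Adding 360° brings this into [0°, 360°): 311.7°.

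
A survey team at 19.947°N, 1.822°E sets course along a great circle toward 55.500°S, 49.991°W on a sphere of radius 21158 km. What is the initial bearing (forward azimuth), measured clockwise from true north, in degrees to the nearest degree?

206°

Δλ = -51.813° = -0.9043 rad.
y = sin Δλ · cos φ₂ = (-0.7860)(0.5664) = -0.4452
x = cos φ₁ sin φ₂ − sin φ₁ cos φ₂ cos Δλ = (0.9400)(-0.8241) − (0.3412)(0.5664)(0.6182) = -0.8941
θ = atan2(y, x) = -153.53°; adding 360° gives 206°.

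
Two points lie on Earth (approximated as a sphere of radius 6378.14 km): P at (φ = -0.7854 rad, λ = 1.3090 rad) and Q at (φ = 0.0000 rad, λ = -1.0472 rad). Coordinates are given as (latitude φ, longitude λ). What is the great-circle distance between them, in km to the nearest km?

13358 km

With latitudes φ₁ = -45.000°, φ₂ = 0.000° and longitude difference Δλ = -135.000°:
cos c = sin φ₁ sin φ₂ + cos φ₁ cos φ₂ cos Δλ = (-0.7071)(0.0000) + (0.7071)(1.0000)(-0.7071) = -0.50000,
so c = arccos(-0.50000) = 2.09440 rad.
Distance = R·c = 6378.14 × 2.0944 ≈ 13358 km.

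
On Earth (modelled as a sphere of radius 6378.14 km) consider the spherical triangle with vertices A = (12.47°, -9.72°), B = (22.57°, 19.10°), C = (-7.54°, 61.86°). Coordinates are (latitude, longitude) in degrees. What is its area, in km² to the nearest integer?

8054068 km²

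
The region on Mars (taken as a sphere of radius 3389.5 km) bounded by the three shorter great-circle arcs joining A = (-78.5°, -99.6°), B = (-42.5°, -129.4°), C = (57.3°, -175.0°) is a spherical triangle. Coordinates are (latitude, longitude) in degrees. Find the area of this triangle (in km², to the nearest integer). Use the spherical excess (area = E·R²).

4740481 km²

Side lengths (central angles): a = 1.8649, b = 2.4939, c = 0.6607 rad; semiperimeter s = 2.5097.
By l'Huilier's theorem, tan(E/4) = √[tan(s/2) tan((s−a)/2) tan((s−b)/2) tan((s−c)/2)], giving spherical excess E = 0.4126 rad.
Area = E·R² = 0.4126 × (3389.5)² ≈ 4740481 km².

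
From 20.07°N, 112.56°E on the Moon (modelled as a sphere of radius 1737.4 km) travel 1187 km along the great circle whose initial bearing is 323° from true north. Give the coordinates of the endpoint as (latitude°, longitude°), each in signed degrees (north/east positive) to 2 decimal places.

47.71°, 78.19°

Angular distance δ = d/R = 1187/1737.4 = 0.68320 rad; initial bearing θ = 5.6374 rad.
sin φ₂ = sin φ₁ cos δ + cos φ₁ sin δ cos θ = (0.3432)(0.7756) + (0.9393)(0.6313)(0.7986) = 0.7397, so φ₂ = 47.71°.
Δλ = atan2(sin θ sin δ cos φ₁, cos δ − sin φ₁ sin φ₂) = atan2(-0.3568, 0.5217) = -34.371°.
λ₂ = 112.560° − 34.371° = 78.19°.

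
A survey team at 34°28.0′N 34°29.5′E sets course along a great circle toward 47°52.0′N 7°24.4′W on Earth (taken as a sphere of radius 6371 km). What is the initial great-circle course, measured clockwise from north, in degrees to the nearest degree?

306°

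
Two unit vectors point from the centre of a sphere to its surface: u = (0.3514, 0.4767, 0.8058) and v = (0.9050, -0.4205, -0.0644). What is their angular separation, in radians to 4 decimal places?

1.5051 rad

u·v = 0.0657; |u| = 1.0000, |v| = 1.0000.
cos θ = (u·v)/(|u||v|) = 0.0657, so θ = 1.5051 rad.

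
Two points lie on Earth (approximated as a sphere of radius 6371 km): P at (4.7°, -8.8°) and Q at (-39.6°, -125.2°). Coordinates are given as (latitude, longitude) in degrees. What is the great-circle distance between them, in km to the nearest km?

In radians: φ₁ = 0.0820, φ₂ = -0.6912, Δλ = -116.400° = -2.0316 rad.
cos c = sin φ₁ sin φ₂ + cos φ₁ cos φ₂ cos Δλ = (0.0819)(-0.6374) + (0.9966)(0.7705)(-0.4446) = -0.39367,
so c = arccos(-0.39367) = 1.97542 rad.
Distance = R·c = 6371 × 1.9754 ≈ 12585 km.

12585 km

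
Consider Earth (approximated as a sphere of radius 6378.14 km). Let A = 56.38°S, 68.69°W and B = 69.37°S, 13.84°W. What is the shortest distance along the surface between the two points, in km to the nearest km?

2997 km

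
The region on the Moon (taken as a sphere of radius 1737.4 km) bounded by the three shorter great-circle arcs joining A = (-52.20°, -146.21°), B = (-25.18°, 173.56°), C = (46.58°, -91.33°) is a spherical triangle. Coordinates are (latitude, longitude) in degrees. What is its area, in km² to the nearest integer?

3114142 km²

Side lengths (central angles): a = 1.9438, b = 1.9088, c = 0.7080 rad; semiperimeter s = 2.2803.
By l'Huilier's theorem, tan(E/4) = √[tan(s/2) tan((s−a)/2) tan((s−b)/2) tan((s−c)/2)], giving spherical excess E = 1.0317 rad.
Area = E·R² = 1.0317 × (1737.4)² ≈ 3114142 km².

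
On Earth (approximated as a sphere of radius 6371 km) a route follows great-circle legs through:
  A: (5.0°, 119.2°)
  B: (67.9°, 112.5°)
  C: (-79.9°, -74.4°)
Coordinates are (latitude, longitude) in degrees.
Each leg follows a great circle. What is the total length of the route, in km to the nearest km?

25679 km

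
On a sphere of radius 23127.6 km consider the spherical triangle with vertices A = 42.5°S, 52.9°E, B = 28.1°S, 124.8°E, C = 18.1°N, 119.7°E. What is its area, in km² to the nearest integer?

251862535 km²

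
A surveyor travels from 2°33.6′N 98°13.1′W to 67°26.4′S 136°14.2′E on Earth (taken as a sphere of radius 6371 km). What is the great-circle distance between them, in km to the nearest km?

In radians: φ₁ = 0.0447, φ₂ = -1.1771, Δλ = -125.545° = -2.1912 rad.
cos c = sin φ₁ sin φ₂ + cos φ₁ cos φ₂ cos Δλ = (0.0447)(-0.9235) + (0.9990)(0.3837)(-0.5813) = -0.26406,
so c = arccos(-0.26406) = 1.83802 rad.
Distance = R·c = 6371 × 1.8380 ≈ 11710 km.

11710 km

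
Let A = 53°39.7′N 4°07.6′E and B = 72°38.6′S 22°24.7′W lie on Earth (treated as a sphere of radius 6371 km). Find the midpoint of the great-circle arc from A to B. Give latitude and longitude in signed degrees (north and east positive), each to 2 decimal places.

Central angle δ = 2.2278 rad. Interpolating on the sphere with fraction f = 0.5:
P = [sin((1−f)δ)·A + sin(fδ)·B] / sin δ = 1.1333·A + 1.1333·B in Cartesian coordinates,
giving P = (0.9824, -0.0806, -0.1688), i.e. latitude -9.72°, longitude -4.69°.

-9.72°, -4.69°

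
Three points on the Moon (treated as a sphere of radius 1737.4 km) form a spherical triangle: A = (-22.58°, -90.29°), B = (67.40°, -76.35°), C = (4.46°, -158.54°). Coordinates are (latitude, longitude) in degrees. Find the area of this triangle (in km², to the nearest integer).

Side lengths (central angles): a = 1.4466, b = 1.2543, c = 1.5809 rad; semiperimeter s = 2.1409.
By l'Huilier's theorem, tan(E/4) = √[tan(s/2) tan((s−a)/2) tan((s−b)/2) tan((s−c)/2)], giving spherical excess E = 1.1680 rad.
Area = E·R² = 1.1680 × (1737.4)² ≈ 3525566 km².

3525566 km²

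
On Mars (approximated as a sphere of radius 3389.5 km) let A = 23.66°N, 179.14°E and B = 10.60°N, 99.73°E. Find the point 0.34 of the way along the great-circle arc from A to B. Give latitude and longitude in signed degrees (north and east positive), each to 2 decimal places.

23.61°, 150.83°

The central angle between A and B is δ = 1.3292 rad.
With f = 0.34, the slerp weights are sin((1−f)δ)/sin δ = 0.7920 and sin(fδ)/sin δ = 0.4498.
Weighted sum of the unit vectors: (0.7920)·(-0.9158,0.0137,0.4013) + (0.4498)·(-0.1661,0.9688,0.1840) = (-0.8001, 0.4466, 0.4006).
Converting back: φ = atan2(z, √(x²+y²)) = 23.61°, λ = atan2(y, x) = 150.83°.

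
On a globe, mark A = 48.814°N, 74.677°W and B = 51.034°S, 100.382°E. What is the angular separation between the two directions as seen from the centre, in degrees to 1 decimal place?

176.1°

In radians: φ₁ = 0.8520, φ₂ = -0.8907, Δλ = 175.059° = 3.0554 rad.
Haversine: a = sin²(Δφ/2) + cos φ₁ cos φ₂ sin²(Δλ/2) = 0.5855 + (0.6585)(0.6289)(0.9981) = 0.99886.
Central angle c = 2·arcsin(√a) = 3.07391 rad.
So the angular separation is 176.1°.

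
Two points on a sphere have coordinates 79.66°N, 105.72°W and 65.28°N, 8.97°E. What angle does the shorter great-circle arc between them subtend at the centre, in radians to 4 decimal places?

0.5311 rad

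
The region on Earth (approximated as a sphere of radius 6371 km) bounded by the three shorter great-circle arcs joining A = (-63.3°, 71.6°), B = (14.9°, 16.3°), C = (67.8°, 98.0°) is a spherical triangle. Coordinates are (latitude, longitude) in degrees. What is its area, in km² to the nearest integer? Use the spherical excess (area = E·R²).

Side lengths (central angles): a = 1.2758, b = 2.3119, c = 1.5533 rad; semiperimeter s = 2.5705.
By l'Huilier's theorem, tan(E/4) = √[tan(s/2) tan((s−a)/2) tan((s−b)/2) tan((s−c)/2)], giving spherical excess E = 1.6313 rad.
Area = E·R² = 1.6313 × (6371)² ≈ 66215471 km².

66215471 km²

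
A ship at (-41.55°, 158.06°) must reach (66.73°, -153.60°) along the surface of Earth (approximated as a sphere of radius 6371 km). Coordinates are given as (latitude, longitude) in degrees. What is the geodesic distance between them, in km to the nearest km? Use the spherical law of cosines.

12719 km

In radians: φ₁ = -0.7252, φ₂ = 1.1647, Δλ = 48.340° = 0.8437 rad.
cos c = sin φ₁ sin φ₂ + cos φ₁ cos φ₂ cos Δλ = (-0.6633)(0.9187) + (0.7484)(0.3951)(0.6647) = -0.41279,
so c = arccos(-0.41279) = 1.99631 rad.
Distance = R·c = 6371 × 1.9963 ≈ 12719 km.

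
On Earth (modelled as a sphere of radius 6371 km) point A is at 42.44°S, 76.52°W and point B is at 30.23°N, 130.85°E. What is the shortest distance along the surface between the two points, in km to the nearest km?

With latitudes φ₁ = -42.440°, φ₂ = 30.230° and longitude difference Δλ = -152.630°:
Haversine: a = sin²(Δφ/2) + cos φ₁ cos φ₂ sin²(Δλ/2) = 0.3511 + (0.7380)(0.8640)(0.9440) = 0.95300.
Central angle c = 2·arcsin(√a) = 2.70453 rad.
Distance = R·c = 6371 × 2.7045 ≈ 17231 km.

17231 km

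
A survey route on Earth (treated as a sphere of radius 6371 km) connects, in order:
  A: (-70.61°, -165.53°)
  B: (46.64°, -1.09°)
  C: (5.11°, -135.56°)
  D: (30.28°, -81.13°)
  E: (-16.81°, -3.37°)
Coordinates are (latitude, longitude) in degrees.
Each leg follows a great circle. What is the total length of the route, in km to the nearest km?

Leg A→B: central angle 2.7031 rad, distance 17221.6 km.
Leg B→C: central angle 1.9980 rad, distance 12729.1 km.
Leg C→D: central angle 0.9941 rad, distance 6333.5 km.
Leg D→E: central angle 1.5414 rad, distance 9820.0 km.
Total: 17221.6 + 12729.1 + 6333.5 + 9820.0 ≈ 46104 km.

46104 km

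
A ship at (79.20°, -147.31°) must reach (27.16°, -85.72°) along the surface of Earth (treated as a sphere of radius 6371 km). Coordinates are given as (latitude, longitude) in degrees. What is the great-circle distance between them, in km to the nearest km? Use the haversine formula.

6466 km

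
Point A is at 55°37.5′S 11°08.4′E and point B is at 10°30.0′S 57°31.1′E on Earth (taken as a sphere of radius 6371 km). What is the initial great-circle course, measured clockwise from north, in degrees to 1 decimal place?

57.3°

With φ₁ = -0.9708, φ₂ = -0.1833, Δλ = 0.8095 rad, the forward-azimuth formula gives
θ = atan2( sin Δλ cos φ₂ , cos φ₁ sin φ₂ − sin φ₁ cos φ₂ cos Δλ ) = atan2(0.7118, 0.4570) = 57.30°.
So the initial bearing is 57.3°.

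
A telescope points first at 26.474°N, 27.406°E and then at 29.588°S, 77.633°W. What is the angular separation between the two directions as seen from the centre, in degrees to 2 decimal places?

114.97°

With latitudes φ₁ = 26.474°, φ₂ = -29.588° and longitude difference Δλ = -105.039°:
Haversine: a = sin²(Δφ/2) + cos φ₁ cos φ₂ sin²(Δλ/2) = 0.2209 + (0.8951)(0.8696)(0.6297) = 0.71105.
Central angle c = 2·arcsin(√a) = 2.00655 rad.
So the angular separation is 114.97°.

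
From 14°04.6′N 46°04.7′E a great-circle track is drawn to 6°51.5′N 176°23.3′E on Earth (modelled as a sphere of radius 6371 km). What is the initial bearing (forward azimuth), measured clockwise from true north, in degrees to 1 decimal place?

Δλ = 130.310° = 2.2743 rad.
y = sin Δλ · cos φ₂ = (0.7626)(0.9928) = 0.7571
x = cos φ₁ sin φ₂ − sin φ₁ cos φ₂ cos Δλ = (0.9700)(0.1194) − (0.2432)(0.9928)(-0.6469) = 0.2720
θ = atan2(y, x) = 70.24°, so the bearing is 70.2°.

70.2°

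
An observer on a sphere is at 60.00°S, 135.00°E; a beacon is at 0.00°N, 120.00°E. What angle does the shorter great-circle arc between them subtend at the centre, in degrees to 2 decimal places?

61.12°

In radians: φ₁ = -1.0472, φ₂ = 0.0000, Δλ = -15.000° = -0.2618 rad.
Haversine: a = sin²(Δφ/2) + cos φ₁ cos φ₂ sin²(Δλ/2) = 0.2500 + (0.5000)(1.0000)(0.0170) = 0.25852.
Central angle c = 2·arcsin(√a) = 1.06676 rad.
So the angular separation is 61.12°.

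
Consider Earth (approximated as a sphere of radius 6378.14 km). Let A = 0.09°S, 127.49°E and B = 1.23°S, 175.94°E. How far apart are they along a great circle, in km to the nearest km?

With latitudes φ₁ = -0.090°, φ₂ = -1.230° and longitude difference Δλ = 48.450°:
Haversine: a = sin²(Δφ/2) + cos φ₁ cos φ₂ sin²(Δλ/2) = 0.0001 + (1.0000)(0.9998)(0.1684) = 0.16842.
Central angle c = 2·arcsin(√a) = 0.84577 rad.
Distance = R·c = 6378.14 × 0.8458 ≈ 5394 km.

5394 km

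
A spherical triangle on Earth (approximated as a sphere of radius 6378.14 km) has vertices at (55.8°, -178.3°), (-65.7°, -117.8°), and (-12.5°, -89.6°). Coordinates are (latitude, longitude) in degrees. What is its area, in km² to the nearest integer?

56054454 km²

Side lengths (central angles): a = 0.9868, b = 1.7381, c = 2.2652 rad; semiperimeter s = 2.4951.
By l'Huilier's theorem, tan(E/4) = √[tan(s/2) tan((s−a)/2) tan((s−b)/2) tan((s−c)/2)], giving spherical excess E = 1.3779 rad.
Area = E·R² = 1.3779 × (6378.14)² ≈ 56054454 km².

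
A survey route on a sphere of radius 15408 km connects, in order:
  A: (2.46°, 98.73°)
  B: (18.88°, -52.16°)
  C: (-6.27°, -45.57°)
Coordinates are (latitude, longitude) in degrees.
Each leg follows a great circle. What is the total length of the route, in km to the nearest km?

45789 km

Leg A→B: central angle 2.5184 rad, distance 38803.8 km.
Leg B→C: central angle 0.4534 rad, distance 6985.3 km.
Total: 38803.8 + 6985.3 ≈ 45789 km.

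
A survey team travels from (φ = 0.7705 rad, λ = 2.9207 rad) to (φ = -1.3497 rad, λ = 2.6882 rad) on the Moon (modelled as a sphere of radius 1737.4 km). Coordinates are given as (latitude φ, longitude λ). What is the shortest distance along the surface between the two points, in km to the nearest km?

3692 km

With latitudes φ₁ = 44.146°, φ₂ = -77.332° and longitude difference Δλ = -13.321°:
Haversine: a = sin²(Δφ/2) + cos φ₁ cos φ₂ sin²(Δλ/2) = 0.7611 + (0.7176)(0.2193)(0.0135) = 0.76321.
Central angle c = 2·arcsin(√a) = 2.12517 rad.
Distance = R·c = 1737.4 × 2.1252 ≈ 3692 km.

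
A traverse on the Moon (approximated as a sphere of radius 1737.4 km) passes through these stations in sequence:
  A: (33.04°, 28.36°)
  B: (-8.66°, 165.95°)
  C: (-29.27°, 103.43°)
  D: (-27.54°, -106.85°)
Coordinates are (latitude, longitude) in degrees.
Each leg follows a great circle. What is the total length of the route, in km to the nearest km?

9462 km

Leg A→B: central angle 2.3378 rad, distance 4061.7 km.
Leg B→C: central angle 1.0797 rad, distance 1875.9 km.
Leg C→D: central angle 2.0285 rad, distance 3524.3 km.
Total: 4061.7 + 1875.9 + 3524.3 ≈ 9462 km.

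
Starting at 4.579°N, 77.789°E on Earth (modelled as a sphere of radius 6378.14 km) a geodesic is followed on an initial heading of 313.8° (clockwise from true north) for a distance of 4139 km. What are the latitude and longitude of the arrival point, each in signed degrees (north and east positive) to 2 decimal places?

Angular distance δ = d/R = 4139/6378.14 = 0.64894 rad; initial bearing θ = 5.4768 rad.
sin φ₂ = sin φ₁ cos δ + cos φ₁ sin δ cos θ = (0.0798)(0.7967) + (0.9968)(0.6043)(0.6921) = 0.4806, so φ₂ = 28.72°.
Δλ = atan2(sin θ sin δ cos φ₁, cos δ − sin φ₁ sin φ₂) = atan2(-0.4348, 0.7584) = -29.827°.
λ₂ = 77.789° − 29.827° = 47.96°.

28.72°, 47.96°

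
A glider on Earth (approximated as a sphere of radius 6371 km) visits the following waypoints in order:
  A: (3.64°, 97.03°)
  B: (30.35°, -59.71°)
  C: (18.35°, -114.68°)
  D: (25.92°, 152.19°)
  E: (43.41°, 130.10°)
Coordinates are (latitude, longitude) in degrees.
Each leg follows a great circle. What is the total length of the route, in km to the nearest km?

Leg A→B: central angle 2.4328 rad, distance 15499.3 km.
Leg B→C: central angle 0.8902 rad, distance 5671.7 km.
Leg C→D: central angle 1.4797 rad, distance 9427.0 km.
Leg D→E: central angle 0.4375 rad, distance 2787.4 km.
Total: 15499.3 + 5671.7 + 9427.0 + 2787.4 ≈ 33385 km.

33385 km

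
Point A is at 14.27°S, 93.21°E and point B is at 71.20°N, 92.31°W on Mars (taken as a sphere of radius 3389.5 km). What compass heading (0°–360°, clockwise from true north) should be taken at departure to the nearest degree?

2°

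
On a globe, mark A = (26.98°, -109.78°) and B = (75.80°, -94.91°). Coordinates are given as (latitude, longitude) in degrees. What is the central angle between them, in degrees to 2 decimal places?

With latitudes φ₁ = 26.980°, φ₂ = 75.800° and longitude difference Δλ = 14.870°:
cos c = sin φ₁ sin φ₂ + cos φ₁ cos φ₂ cos Δλ = (0.4537)(0.9694) + (0.8912)(0.2453)(0.9665) = 0.65111,
so c = arccos(0.65111) = 0.86176 rad.
So the angular separation is 49.37°.

49.37°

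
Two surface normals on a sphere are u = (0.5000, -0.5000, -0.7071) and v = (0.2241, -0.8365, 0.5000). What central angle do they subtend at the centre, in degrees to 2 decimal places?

79.82°

u·v = 0.1768; |u| = 1.0000, |v| = 1.0000.
cos θ = (u·v)/(|u||v|) = 0.1768, so θ = 79.82°.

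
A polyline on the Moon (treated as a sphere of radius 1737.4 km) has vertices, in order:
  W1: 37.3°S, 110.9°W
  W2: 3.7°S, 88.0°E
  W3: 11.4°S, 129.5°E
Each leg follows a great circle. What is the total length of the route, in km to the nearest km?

5373 km

Leg W1→W2: central angle 2.3630 rad, distance 4105.5 km.
Leg W2→W3: central angle 0.7297 rad, distance 1267.7 km.
Total: 4105.5 + 1267.7 ≈ 5373 km.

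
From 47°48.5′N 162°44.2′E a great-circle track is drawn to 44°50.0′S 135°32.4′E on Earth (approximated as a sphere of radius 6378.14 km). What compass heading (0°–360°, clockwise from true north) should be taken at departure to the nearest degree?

Δλ = -27.197° = -0.4747 rad.
y = sin Δλ · cos φ₂ = (-0.4570)(0.7092) = -0.3241
x = cos φ₁ sin φ₂ − sin φ₁ cos φ₂ cos Δλ = (0.6716)(-0.7050) − (0.7409)(0.7092)(0.8894) = -0.9408
θ = atan2(y, x) = -160.99°; adding 360° gives 199°.

199°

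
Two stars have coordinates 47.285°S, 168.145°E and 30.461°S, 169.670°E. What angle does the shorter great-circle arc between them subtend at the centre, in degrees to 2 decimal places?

In radians: φ₁ = -0.8253, φ₂ = -0.5316, Δλ = 1.525° = 0.0266 rad.
cos c = sin φ₁ sin φ₂ + cos φ₁ cos φ₂ cos Δλ = (-0.7347)(-0.5070) + (0.6784)(0.8620)(0.9996) = 0.95699,
so c = arccos(0.95699) = 0.29435 rad.
So the angular separation is 16.86°.

16.86°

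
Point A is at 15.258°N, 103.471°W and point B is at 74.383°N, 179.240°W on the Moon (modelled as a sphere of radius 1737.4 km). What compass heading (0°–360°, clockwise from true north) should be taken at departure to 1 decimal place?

With φ₁ = 0.2663, φ₂ = 1.2982, Δλ = -1.3224 rad, the forward-azimuth formula gives
θ = atan2( sin Δλ cos φ₂ , cos φ₁ sin φ₂ − sin φ₁ cos φ₂ cos Δλ ) = atan2(-0.2609, 0.9117) = -15.97°.
Adding 360° brings this into [0°, 360°): 344.0°.

344.0°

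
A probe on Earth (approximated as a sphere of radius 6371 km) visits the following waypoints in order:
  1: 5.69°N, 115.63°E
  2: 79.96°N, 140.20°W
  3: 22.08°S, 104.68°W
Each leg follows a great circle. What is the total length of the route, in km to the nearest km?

21199 km

Leg 1→2: central angle 1.5156 rad, distance 9655.9 km.
Leg 2→3: central angle 1.8118 rad, distance 11542.8 km.
Total: 9655.9 + 11542.8 ≈ 21199 km.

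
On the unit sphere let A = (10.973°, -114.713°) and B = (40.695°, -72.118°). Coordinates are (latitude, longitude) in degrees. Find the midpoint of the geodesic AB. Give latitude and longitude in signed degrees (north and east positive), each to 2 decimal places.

27.43°, -96.28°

Central angle δ = 0.8338 rad. Interpolating on the sphere with fraction f = 0.5:
P = [sin((1−f)δ)·A + sin(fδ)·B] / sin δ = 0.5468·A + 0.5468·B in Cartesian coordinates,
giving P = (-0.0971, -0.8823, 0.4606), i.e. latitude 27.43°, longitude -96.28°.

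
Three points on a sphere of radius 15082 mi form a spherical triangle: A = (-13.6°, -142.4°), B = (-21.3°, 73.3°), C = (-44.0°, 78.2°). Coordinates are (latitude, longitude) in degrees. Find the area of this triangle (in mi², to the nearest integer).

Side lengths (central angles): a = 0.4025, b = 1.9471, c = 2.2784 rad; semiperimeter s = 2.3140.
By l'Huilier's theorem, tan(E/4) = √[tan(s/2) tan((s−a)/2) tan((s−b)/2) tan((s−c)/2)], giving spherical excess E = 0.4114 rad.
Area = E·R² = 0.4114 × (15082)² ≈ 93586856 mi².

93586856 mi²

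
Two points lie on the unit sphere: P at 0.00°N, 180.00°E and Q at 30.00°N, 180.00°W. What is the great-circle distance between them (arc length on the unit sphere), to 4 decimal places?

Let φ₁ = 0.0000 rad, φ₂ = 0.5236 rad, and Δλ = 0.0000 rad.
cos c = sin φ₁ sin φ₂ + cos φ₁ cos φ₂ cos Δλ = (0.0000)(0.5000) + (1.0000)(0.8660)(1.0000) = 0.86603,
so c = arccos(0.86603) = 0.52360 rad.
On the unit sphere the arc length equals the central angle: 0.5236.

0.5236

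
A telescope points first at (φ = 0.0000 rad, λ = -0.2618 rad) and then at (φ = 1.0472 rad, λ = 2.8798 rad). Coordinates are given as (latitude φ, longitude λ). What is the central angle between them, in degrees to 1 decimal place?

120.0°

Let φ₁ = 0.0000 rad, φ₂ = 1.0472 rad, and Δλ = -3.1416 rad.
cos c = sin φ₁ sin φ₂ + cos φ₁ cos φ₂ cos Δλ = (0.0000)(0.8660) + (1.0000)(0.5000)(-1.0000) = -0.50000,
so c = arccos(-0.50000) = 2.09439 rad.
So the angular separation is 120.0°.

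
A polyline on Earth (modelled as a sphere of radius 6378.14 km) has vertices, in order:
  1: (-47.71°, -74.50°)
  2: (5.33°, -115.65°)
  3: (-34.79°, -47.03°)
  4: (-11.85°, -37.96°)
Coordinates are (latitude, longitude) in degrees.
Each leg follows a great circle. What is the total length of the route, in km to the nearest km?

Leg 1→2: central angle 1.1199 rad, distance 7142.9 km.
Leg 2→3: central angle 1.3232 rad, distance 8439.4 km.
Leg 3→4: central angle 0.4254 rad, distance 2713.4 km.
Total: 7142.9 + 8439.4 + 2713.4 ≈ 18296 km.

18296 km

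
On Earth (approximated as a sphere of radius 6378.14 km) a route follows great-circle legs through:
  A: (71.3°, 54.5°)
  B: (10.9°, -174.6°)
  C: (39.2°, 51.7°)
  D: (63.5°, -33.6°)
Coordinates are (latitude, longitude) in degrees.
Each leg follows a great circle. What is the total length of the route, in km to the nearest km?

28840 km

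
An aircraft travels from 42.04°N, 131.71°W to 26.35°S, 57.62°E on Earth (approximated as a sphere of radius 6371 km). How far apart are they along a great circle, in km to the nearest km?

Let φ₁ = 0.7337 rad, φ₂ = -0.4599 rad, and Δλ = -2.9788 rad.
Haversine: a = sin²(Δφ/2) + cos φ₁ cos φ₂ sin²(Δλ/2) = 0.3159 + (0.7427)(0.8961)(0.9934) = 0.97697.
Central angle c = 2·arcsin(√a) = 2.83689 rad.
Distance = R·c = 6371 × 2.8369 ≈ 18074 km.

18074 km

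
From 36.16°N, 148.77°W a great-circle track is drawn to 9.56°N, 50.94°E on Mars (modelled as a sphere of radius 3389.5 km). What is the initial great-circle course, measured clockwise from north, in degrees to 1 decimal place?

334.0°

Δλ = -160.290° = -2.7976 rad.
y = sin Δλ · cos φ₂ = (-0.3373)(0.9861) = -0.3326
x = cos φ₁ sin φ₂ − sin φ₁ cos φ₂ cos Δλ = (0.8074)(0.1661) − (0.5900)(0.9861)(-0.9414) = 0.6818
θ = atan2(y, x) = -26.00°; adding 360° gives 334.0°.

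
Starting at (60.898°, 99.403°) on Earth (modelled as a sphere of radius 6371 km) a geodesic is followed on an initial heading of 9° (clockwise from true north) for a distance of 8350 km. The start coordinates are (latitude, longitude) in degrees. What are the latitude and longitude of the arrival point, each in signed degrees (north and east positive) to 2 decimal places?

Angular distance δ = d/R = 8350/6371 = 1.31063 rad; initial bearing θ = 0.1571 rad.
sin φ₂ = sin φ₁ cos δ + cos φ₁ sin δ cos θ = (0.8738)(0.2572) + (0.4864)(0.9663)(0.9877) = 0.6890, so φ₂ = 43.55°.
Δλ = atan2(sin θ sin δ cos φ₁, cos δ − sin φ₁ sin φ₂) = atan2(0.0735, -0.3448) = 167.961°.
λ₂ = 99.403° + 167.961° = 267.36° → -92.64° after wrapping to (−180°, 180°].

43.55°, -92.64°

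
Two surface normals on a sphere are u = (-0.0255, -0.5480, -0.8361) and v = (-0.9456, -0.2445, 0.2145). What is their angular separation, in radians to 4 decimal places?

u·v = -0.0212; |u| = 1.0000, |v| = 1.0000.
cos θ = (u·v)/(|u||v|) = -0.0212, so θ = 1.5920 rad.

1.5920 rad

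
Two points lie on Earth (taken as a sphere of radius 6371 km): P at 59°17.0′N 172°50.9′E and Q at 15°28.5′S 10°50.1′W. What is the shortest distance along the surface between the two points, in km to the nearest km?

15134 km

Let φ₁ = 1.0347 rad, φ₂ = -0.2701 rad, and Δλ = 3.0773 rad.
cos c = sin φ₁ sin φ₂ + cos φ₁ cos φ₂ cos Δλ = (0.8597)(-0.2668) + (0.5108)(0.9637)(-0.9979) = -0.72064,
so c = arccos(-0.72064) = 2.37553 rad.
Distance = R·c = 6371 × 2.3755 ≈ 15134 km.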